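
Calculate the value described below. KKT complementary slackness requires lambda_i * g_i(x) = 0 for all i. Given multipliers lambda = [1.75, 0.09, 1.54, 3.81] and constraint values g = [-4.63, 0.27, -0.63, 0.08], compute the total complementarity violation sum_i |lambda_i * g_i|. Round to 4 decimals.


KKT complementary slackness check:
lambda_1 * g_1 = 1.75 * -4.63 = -8.1025
lambda_2 * g_2 = 0.09 * 0.27 = 0.0243
lambda_3 * g_3 = 1.54 * -0.63 = -0.9702
lambda_4 * g_4 = 3.81 * 0.08 = 0.3048
Total violation = 8.1025 + 0.0243 + 0.9702 + 0.3048 = 9.4018


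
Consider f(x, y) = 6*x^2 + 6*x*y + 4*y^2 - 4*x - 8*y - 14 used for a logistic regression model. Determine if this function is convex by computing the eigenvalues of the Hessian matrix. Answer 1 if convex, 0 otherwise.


The Hessian of f(x,y) = 6*x^2 + 6*x*y + 4*y^2 - 4*x - 8*y - 14 is:
H = [[12, 6], [6, 8]]
Trace = 12 + 8 = 20
Determinant = 12*8 - (6)^2 = 60
Discriminant = (20)^2 - 4*60 = 160.0
Eigenvalues: lambda_1 = 3.6754, lambda_2 = 16.3246
The function is convex.

1


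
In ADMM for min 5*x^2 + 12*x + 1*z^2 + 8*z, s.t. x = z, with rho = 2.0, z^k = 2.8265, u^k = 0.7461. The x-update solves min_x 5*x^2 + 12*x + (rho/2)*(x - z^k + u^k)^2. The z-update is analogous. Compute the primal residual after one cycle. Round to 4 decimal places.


ADMM iteration with rho = 2.0, z^k = 2.8265, u^k = 0.7461
Step 1: x-update.
Minimize 5*x^2 + 12*x + (2.0/2)*(x - 2.8265 + 0.7461)^2
FOC: (2*5 + 2.0)*x = -12 + 2.0*(2.8265 - 0.7461)
x^{k+1} = -0.6533
Step 2: z-update.
Minimize 1*z^2 + 8*z + (2.0/2)*(-0.6533 - z + 0.7461)^2
FOC: (2*1 + 2.0)*z = -8 + 2.0*(-0.6533 + 0.7461)
z^{k+1} = -1.9536
Step 3: u-update.
u^{k+1} = 0.7461 - 0.6533 + 1.9536 = 2.0464
Step 4: Primal residual = |-0.6533 + 1.9536| = 1.3003


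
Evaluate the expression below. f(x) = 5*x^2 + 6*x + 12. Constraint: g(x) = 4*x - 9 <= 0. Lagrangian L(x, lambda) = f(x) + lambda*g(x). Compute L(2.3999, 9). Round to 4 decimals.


Step 1: Evaluate f(x).
f(2.3999) = 5*2.3999^2 + 6*2.3999 + 12 = 55.197
Step 2: Evaluate g(x).
g(2.3999) = 4*2.3999 - 9 = 0.5996
Step 3: Compute Lagrangian.
L = 55.197 + 9*0.5996 = 60.5934


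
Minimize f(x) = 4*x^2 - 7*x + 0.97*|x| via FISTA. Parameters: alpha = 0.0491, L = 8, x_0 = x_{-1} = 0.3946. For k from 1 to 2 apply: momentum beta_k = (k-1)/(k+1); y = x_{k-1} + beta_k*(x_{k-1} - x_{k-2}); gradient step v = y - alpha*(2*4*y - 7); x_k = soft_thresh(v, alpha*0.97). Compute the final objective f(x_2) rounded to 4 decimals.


FISTA on f(x) = 4*x^2 - 7*x + 0.97*|x|
L = 8, alpha = 0.0491
Iteration 1: beta = 0.0, y = 0.3946 + 0.0*(0.3946 - 0.3946) = 0.3946
  grad(y) = -3.8432, v = y - alpha*grad = 0.5833
  prox(v) = soft_thresh(0.5833, 0.0476) = 0.5357
Iteration 2: beta = 0.3333, y = 0.5357 + 0.3333*(0.5357 - 0.3946) = 0.5827
  grad(y) = -2.3384, v = y - alpha*grad = 0.6975
  prox(v) = soft_thresh(0.6975, 0.0476) = 0.6499
f(x_2) = 4*0.6499^2 - 7*0.6499 + 0.97*|0.6499| = -2.2294


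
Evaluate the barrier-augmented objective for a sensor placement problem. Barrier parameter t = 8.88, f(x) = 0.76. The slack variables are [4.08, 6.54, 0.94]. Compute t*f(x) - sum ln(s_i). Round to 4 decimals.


Step 1: Compute log-barrier.
ln values: [1.4061, 1.8779, -0.0619]
phi = -(1.4061 + 1.8779 - 0.0619) = -3.2222
Step 2: Compute augmented objective.
t*f(x) = 8.88*0.76 = 6.7488
Total = 6.7488 - 3.2222 = 3.5266


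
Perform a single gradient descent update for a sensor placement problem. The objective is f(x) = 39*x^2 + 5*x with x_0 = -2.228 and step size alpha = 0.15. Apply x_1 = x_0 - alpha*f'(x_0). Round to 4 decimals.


We compute the gradient at x_0 and apply the update.
f'(x) = 78*x + 5
f'(-2.228) = 78*-2.228 + 5 = -168.784
x_1 = -2.228 - 0.15*-168.784 = 23.0896


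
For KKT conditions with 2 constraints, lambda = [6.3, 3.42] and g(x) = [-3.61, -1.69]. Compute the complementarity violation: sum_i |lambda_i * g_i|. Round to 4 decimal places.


KKT complementary slackness check:
lambda_1 * g_1 = 6.3 * -3.61 = -22.743
lambda_2 * g_2 = 3.42 * -1.69 = -5.7798
Total violation = 22.743 + 5.7798 = 28.5228


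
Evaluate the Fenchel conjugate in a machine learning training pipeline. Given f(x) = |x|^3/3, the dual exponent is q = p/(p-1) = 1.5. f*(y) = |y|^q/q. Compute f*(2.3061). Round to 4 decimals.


The conjugate exponent q satisfies 1/p + 1/q = 1.
p = 3, so q = 3/(3 - 1) = 1.5
|y|^q = 2.3061^1.5 = 3.502
f*(2.3061) = 3.502 / 1.5 = 2.3347


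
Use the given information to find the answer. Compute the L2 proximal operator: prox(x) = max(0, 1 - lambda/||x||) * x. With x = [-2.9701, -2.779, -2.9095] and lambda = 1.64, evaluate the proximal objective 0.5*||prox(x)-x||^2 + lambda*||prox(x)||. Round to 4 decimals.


Step 1: Compute ||x||.
||x|| = 5.001
Step 2: Compute scaling factor.
scale = max(0, 1 - 1.64/5.001) = 0.6721
Step 3: prox(x) = [-1.9961, -1.8677, -1.9554]
||prox(x)|| = 3.361
Step 4: Proximal objective.
0.5*||prox-x||^2 = 1.3448
lambda*||prox|| = 5.512
Total = 6.8568


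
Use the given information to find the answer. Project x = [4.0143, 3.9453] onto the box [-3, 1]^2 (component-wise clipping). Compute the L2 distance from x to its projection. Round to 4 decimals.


Project each component onto [-3, 1].
clip(4.0143) = 1.0, clip(3.9453) = 1.0
Projection = [1.0, 1.0]
Squared diffs: [9.086, 8.6748]
Distance = sqrt(17.7608) = 4.2144


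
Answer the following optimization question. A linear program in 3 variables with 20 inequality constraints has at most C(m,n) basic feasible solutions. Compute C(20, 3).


Each vertex corresponds to some choice of n active constraints out of m, so the number of vertices is at most C(m, n) = m! / (n!(m-n)!).
m = 20, n = 3
Numerator: 20 * 19 * 18
Denominator: 3! = 6
C(20, 3) = 1140


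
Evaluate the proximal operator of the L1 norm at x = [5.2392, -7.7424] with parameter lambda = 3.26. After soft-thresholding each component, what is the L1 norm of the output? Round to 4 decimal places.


Soft-thresholding with lambda = 3.26:
prox(5.2392) = sign(5.2392)*max(|5.2392| - 3.26, 0) = 1.9792
prox(-7.7424) = sign(-7.7424)*max(|-7.7424| - 3.26, 0) = -4.4824
prox(x) = [1.9792, -4.4824]
||prox(x)||_1 = 1.9792 + 4.4824 = 6.4616


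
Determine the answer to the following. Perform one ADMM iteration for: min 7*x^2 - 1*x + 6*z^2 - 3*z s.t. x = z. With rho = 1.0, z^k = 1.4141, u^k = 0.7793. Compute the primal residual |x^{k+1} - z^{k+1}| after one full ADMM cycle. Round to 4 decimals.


ADMM iteration with rho = 1.0, z^k = 1.4141, u^k = 0.7793
Step 1: x-update.
Minimize 7*x^2 - 1*x + (1.0/2)*(x - 1.4141 + 0.7793)^2
FOC: (2*7 + 1.0)*x = 1 + 1.0*(1.4141 - 0.7793)
x^{k+1} = 0.109
Step 2: z-update.
Minimize 6*z^2 - 3*z + (1.0/2)*(0.109 - z + 0.7793)^2
FOC: (2*6 + 1.0)*z = 3 + 1.0*(0.109 + 0.7793)
z^{k+1} = 0.2991
Step 3: u-update.
u^{k+1} = 0.7793 + 0.109 - 0.2991 = 0.5892
Step 4: Primal residual = |0.109 - 0.2991| = 0.1901


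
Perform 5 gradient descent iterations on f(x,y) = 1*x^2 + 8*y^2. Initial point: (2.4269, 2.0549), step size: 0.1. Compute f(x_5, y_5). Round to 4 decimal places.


Gradient descent on f(x,y) = 1*x^2 + 8*y^2.
Starting point: (2.4269, 2.0549), alpha = 0.1
Step 1: grad_x = 2*1*2.4269 = 4.8538, grad_y = 2*8*2.0549 = 32.8784
  x_1 = 2.4269 - 0.1*4.8538 = 1.9415
  y_1 = 2.0549 - 0.1*32.8784 = -1.2329
Step 2: grad_x = 2*1*1.9415 = 3.883, grad_y = 2*8*-1.2329 = -19.727
  x_2 = 1.9415 - 0.1*3.883 = 1.5532
  y_2 = -1.2329 - 0.1*-19.727 = 0.7398
Step 3: grad_x = 2*1*1.5532 = 3.1064, grad_y = 2*8*0.7398 = 11.8362
  x_3 = 1.5532 - 0.1*3.1064 = 1.2426
  y_3 = 0.7398 - 0.1*11.8362 = -0.4439
Step 4: grad_x = 2*1*1.2426 = 2.4851, grad_y = 2*8*-0.4439 = -7.1017
  x_4 = 1.2426 - 0.1*2.4851 = 0.9941
  y_4 = -0.4439 - 0.1*-7.1017 = 0.2663
Step 5: grad_x = 2*1*0.9941 = 1.9881, grad_y = 2*8*0.2663 = 4.261
  x_5 = 0.9941 - 0.1*1.9881 = 0.7952
  y_5 = 0.2663 - 0.1*4.261 = -0.1598
f(0.7952, -0.1598) = 1*0.7952^2 + 8*(-0.1598)^2 = 0.8367


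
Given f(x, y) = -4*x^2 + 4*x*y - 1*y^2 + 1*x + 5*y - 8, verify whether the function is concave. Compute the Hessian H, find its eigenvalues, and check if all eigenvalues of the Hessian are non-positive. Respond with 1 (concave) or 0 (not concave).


The Hessian of f(x,y) = -4*x^2 + 4*x*y - 1*y^2 + 1*x + 5*y - 8 is:
H = [[-8, 4], [4, -2]]
Trace = -8 - 2 = -10
Determinant = -8*-2 - (4)^2 = 0
Discriminant = (-10)^2 - 4*0 = 100.0
Eigenvalues: lambda_1 = -10.0, lambda_2 = 0.0
The function is concave.

1


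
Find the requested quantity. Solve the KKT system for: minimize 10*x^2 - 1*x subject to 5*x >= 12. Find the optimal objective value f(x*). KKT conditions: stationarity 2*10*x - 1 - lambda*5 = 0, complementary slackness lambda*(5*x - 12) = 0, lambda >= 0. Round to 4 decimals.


Step 1: Try lambda = 0 (constraint inactive).
x_unc = 1/(2*10) = 0.05
Check: 5*0.05 = 0.25 < 12 -- violated!
Step 2: Constraint must be active: 5*x = 12
x* = 12/5 = 2.4
lambda = (2*10*2.4 - 1)/5 = 9.4
Step 3: Compute optimal value.
f(x*) = 10*2.4^2 - 1*2.4 = 55.2


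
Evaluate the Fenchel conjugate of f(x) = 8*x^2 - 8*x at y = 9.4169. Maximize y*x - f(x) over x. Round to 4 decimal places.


f*(y) = sup_x {y*x - a*x^2 - b*x} = sup_x {(y-b)*x - a*x^2}
FOC: (y - b) - 2a*x = 0 => x* = (y - b)/(2a)
x* = (9.4169 + 8)/(2*8) = 1.0886
f*(9.4169) = (y-b)^2/(4a) = (9.4169 + 8)^2/(4*8)
= 303.3484/32 = 9.4796


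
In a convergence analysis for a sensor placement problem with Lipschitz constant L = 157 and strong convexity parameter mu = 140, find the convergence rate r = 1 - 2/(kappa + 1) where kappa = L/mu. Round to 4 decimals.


Step 1: Compute the condition number.
kappa = L/mu = 157/140 = 1.1214
Step 2: Compute the convergence rate.
r = 1 - 2/(kappa + 1) = 1 - 2*mu/(L + mu) = (L - mu)/(L + mu) = 17/297 = 0.0572


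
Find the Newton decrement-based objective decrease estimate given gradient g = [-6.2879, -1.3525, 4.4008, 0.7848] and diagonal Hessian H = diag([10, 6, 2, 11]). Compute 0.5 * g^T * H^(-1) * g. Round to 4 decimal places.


Step 1: H is diagonal, so H^(-1) * g = [-0.6288, -0.2254, 2.2004, 0.0713].
Step 2: g^T H^(-1) g = sum_i g_i^2 / H_ii
  = (-6.2879)^2/10 + (-1.3525)^2/6 + (4.4008)^2/2 + (0.7848)^2/11
  = 3.9538 + 0.3049 + 9.6835 + 0.056 = 13.9982
Step 3: Objective decrease = 0.5 * g^T H^(-1) g = 6.9991


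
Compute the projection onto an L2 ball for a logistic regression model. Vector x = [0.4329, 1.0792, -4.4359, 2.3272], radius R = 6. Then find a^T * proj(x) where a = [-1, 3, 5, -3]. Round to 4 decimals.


Step 1: Compute ||x|| (intermediates to 6 decimals).
||x|| = sqrt(0.4329^2 + 1.0792^2 + (-4.4359)^2 + 2.3272^2) = 5.142484
Step 2: Project.
Since ||x|| <= R, proj = x (no scaling needed).
proj(x) = [0.4329, 1.0792, -4.4359, 2.3272]
Step 3: Dot product.
a^T * proj(x) = -1*0.4329 + 3*1.0792 + 5*(-4.4359) - 3*2.3272 = -26.3564


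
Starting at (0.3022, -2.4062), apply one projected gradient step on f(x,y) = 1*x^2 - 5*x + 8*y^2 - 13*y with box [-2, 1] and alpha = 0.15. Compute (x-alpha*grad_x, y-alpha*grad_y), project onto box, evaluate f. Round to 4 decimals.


Step 1: Compute gradient at (0.3022, -2.4062).
grad_x = 2*1*0.3022 - 5 = -4.3956
grad_y = 2*8*-2.4062 - 13 = -51.4992
Step 2: Gradient step.
x_raw = 0.3022 - 0.15*-4.3956 = 0.9615
y_raw = -2.4062 - 0.15*-51.4992 = 5.3187
Step 3: Project onto [-2, 1].
x_proj = clip(0.9615) = 0.9615
y_proj = clip(5.3187) = 1.0
Step 4: Evaluate f.
f(0.9615, 1.0) = -8.8831


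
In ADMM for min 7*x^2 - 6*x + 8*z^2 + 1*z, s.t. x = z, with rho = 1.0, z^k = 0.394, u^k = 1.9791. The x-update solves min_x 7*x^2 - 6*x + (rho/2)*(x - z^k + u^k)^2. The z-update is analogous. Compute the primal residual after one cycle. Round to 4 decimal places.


ADMM iteration with rho = 1.0, z^k = 0.394, u^k = 1.9791
Step 1: x-update.
Minimize 7*x^2 - 6*x + (1.0/2)*(x - 0.394 + 1.9791)^2
FOC: (2*7 + 1.0)*x = 6 + 1.0*(0.394 - 1.9791)
x^{k+1} = 0.2943
Step 2: z-update.
Minimize 8*z^2 + 1*z + (1.0/2)*(0.2943 - z + 1.9791)^2
FOC: (2*8 + 1.0)*z = -1 + 1.0*(0.2943 + 1.9791)
z^{k+1} = 0.0749
Step 3: u-update.
u^{k+1} = 1.9791 + 0.2943 - 0.0749 = 2.1985
Step 4: Primal residual = |0.2943 - 0.0749| = 0.2194


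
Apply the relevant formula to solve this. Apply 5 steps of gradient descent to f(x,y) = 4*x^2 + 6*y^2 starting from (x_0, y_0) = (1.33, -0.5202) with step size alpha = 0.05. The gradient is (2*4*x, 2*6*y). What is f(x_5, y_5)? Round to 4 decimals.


Gradient descent on f(x,y) = 4*x^2 + 6*y^2.
Starting point: (1.33, -0.5202), alpha = 0.05
Step 1: grad_x = 2*4*1.33 = 10.64, grad_y = 2*6*-0.5202 = -6.2424
  x_1 = 1.33 - 0.05*10.64 = 0.798
  y_1 = -0.5202 - 0.05*-6.2424 = -0.2081
Step 2: grad_x = 2*4*0.798 = 6.384, grad_y = 2*6*-0.2081 = -2.497
  x_2 = 0.798 - 0.05*6.384 = 0.4788
  y_2 = -0.2081 - 0.05*-2.497 = -0.0832
Step 3: grad_x = 2*4*0.4788 = 3.8304, grad_y = 2*6*-0.0832 = -0.9988
  x_3 = 0.4788 - 0.05*3.8304 = 0.2873
  y_3 = -0.0832 - 0.05*-0.9988 = -0.0333
Step 4: grad_x = 2*4*0.2873 = 2.2982, grad_y = 2*6*-0.0333 = -0.3995
  x_4 = 0.2873 - 0.05*2.2982 = 0.1724
  y_4 = -0.0333 - 0.05*-0.3995 = -0.0133
Step 5: grad_x = 2*4*0.1724 = 1.3789, grad_y = 2*6*-0.0133 = -0.1598
  x_5 = 0.1724 - 0.05*1.3789 = 0.1034
  y_5 = -0.0133 - 0.05*-0.1598 = -0.0053
f(0.1034, -0.0053) = 4*0.1034^2 + 6*(-0.0053)^2 = 0.043


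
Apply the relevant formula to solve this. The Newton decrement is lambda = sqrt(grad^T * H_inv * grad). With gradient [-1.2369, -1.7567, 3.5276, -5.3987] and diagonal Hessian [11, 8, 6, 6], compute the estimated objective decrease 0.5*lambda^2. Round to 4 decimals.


Step 1: H is diagonal, so H^(-1) * g = [-0.1124, -0.2196, 0.5879, -0.8998].
Step 2: g^T H^(-1) g = sum_i g_i^2 / H_ii
  = (-1.2369)^2/11 + (-1.7567)^2/8 + (3.5276)^2/6 + (-5.3987)^2/6
  = 0.1391 + 0.3857 + 2.074 + 4.8577 = 7.4565
Step 3: Objective decrease = 0.5 * g^T H^(-1) g = 3.7282


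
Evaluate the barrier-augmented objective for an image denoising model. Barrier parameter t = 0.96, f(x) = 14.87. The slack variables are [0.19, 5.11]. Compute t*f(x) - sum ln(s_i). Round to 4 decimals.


Step 1: Compute log-barrier.
ln values: [-1.6607, 1.6312]
phi = -(-1.6607 + 1.6312) = 0.0295
Step 2: Compute augmented objective.
t*f(x) = 0.96*14.87 = 14.2752
Total = 14.2752 + 0.0295 = 14.3047


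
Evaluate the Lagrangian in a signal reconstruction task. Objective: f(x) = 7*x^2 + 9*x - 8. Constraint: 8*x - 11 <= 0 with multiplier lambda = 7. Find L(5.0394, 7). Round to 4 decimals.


Step 1: Evaluate f(x).
f(5.0394) = 7*5.0394^2 + 9*5.0394 - 8 = 215.1235
Step 2: Evaluate g(x).
g(5.0394) = 8*5.0394 - 11 = 29.3152
Step 3: Compute Lagrangian.
L = 215.1235 + 7*29.3152 = 420.3299


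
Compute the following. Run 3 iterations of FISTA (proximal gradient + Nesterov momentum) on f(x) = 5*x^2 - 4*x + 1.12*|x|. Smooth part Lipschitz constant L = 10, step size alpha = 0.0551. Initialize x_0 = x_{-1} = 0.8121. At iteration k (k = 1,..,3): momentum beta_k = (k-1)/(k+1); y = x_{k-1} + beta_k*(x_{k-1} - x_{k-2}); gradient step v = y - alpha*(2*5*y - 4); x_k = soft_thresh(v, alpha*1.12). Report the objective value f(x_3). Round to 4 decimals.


FISTA on f(x) = 5*x^2 - 4*x + 1.12*|x|
L = 10, alpha = 0.0551
Iteration 1: beta = 0.0, y = 0.8121 + 0.0*(0.8121 - 0.8121) = 0.8121
  grad(y) = 4.121, v = y - alpha*grad = 0.585
  prox(v) = soft_thresh(0.585, 0.0617) = 0.5233
Iteration 2: beta = 0.3333, y = 0.5233 + 0.3333*(0.5233 - 0.8121) = 0.4271
  grad(y) = 0.2706, v = y - alpha*grad = 0.4122
  prox(v) = soft_thresh(0.4122, 0.0617) = 0.3504
Iteration 3: beta = 0.5, y = 0.3504 + 0.5*(0.3504 - 0.5233) = 0.264
  grad(y) = -1.36, v = y - alpha*grad = 0.3389
  prox(v) = soft_thresh(0.3389, 0.0617) = 0.2772
f(x_3) = 5*0.2772^2 - 4*0.2772 + 1.12*|0.2772| = -0.4141


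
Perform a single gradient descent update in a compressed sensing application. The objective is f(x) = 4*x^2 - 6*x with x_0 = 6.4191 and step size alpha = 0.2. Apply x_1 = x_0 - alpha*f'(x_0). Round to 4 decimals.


We compute the gradient at x_0 and apply the update.
f'(x) = 8*x - 6
f'(6.4191) = 8*6.4191 - 6 = 45.3528
x_1 = 6.4191 - 0.2*45.3528 = -2.6515


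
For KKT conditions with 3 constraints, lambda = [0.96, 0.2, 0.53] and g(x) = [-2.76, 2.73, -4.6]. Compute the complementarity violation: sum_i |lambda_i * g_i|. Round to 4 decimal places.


KKT complementary slackness check:
lambda_1 * g_1 = 0.96 * -2.76 = -2.6496
lambda_2 * g_2 = 0.2 * 2.73 = 0.546
lambda_3 * g_3 = 0.53 * -4.6 = -2.438
Total violation = 2.6496 + 0.546 + 2.438 = 5.6336


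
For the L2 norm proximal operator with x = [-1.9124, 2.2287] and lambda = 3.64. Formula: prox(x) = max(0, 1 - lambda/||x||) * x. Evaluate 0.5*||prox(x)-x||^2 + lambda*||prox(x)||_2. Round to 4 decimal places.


Step 1: Compute ||x||.
||x|| = 2.9367
Step 2: Compute scaling factor.
scale = max(0, 1 - 3.64/2.9367) = 0.0
Step 3: prox(x) = [-0.0, 0.0]
||prox(x)|| = 0.0
Step 4: Proximal objective.
0.5*||prox-x||^2 = 4.3122
lambda*||prox|| = 0.0
Total = 4.3122


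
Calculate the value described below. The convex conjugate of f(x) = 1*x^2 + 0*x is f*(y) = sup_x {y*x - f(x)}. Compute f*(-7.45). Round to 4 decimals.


f*(y) = sup_x {y*x - a*x^2 - b*x} = sup_x {(y-b)*x - a*x^2}
FOC: (y - b) - 2a*x = 0 => x* = (y - b)/(2a)
x* = (-7.45 - 0)/(2*1) = -3.725
f*(-7.45) = (y-b)^2/(4a) = (-7.45 - 0)^2/(4*1)
= 55.5025/4 = 13.8756


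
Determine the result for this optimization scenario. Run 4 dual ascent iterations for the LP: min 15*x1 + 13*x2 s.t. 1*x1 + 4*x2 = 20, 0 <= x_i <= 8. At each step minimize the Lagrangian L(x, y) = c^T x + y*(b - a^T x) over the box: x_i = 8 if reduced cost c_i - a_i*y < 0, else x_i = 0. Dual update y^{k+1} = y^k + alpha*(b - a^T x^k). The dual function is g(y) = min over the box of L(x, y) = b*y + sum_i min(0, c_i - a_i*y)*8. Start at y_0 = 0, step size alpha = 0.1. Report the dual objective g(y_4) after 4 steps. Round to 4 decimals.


Dual ascent for LP: min 15*x1 + 13*x2, 1*x1 + 4*x2 = 20, 0 <= x_i <= 8
Step 1: y^k = 0.0, reduced costs: (15.0, 13.0)
  x^k = (0.0, 0.0), subgradient = b - a^T x = 20.0
  y^{k+1} = 0.0 + 0.1*20.0 = 2.0
Step 2: y^k = 2.0, reduced costs: (13.0, 5.0)
  x^k = (0.0, 0.0), subgradient = b - a^T x = 20.0
  y^{k+1} = 2.0 + 0.1*20.0 = 4.0
Step 3: y^k = 4.0, reduced costs: (11.0, -3.0)
  x^k = (0.0, 8.0), subgradient = b - a^T x = -12.0
  y^{k+1} = 4.0 + 0.1*-12.0 = 2.8
Step 4: y^k = 2.8, reduced costs: (12.2, 1.8)
  x^k = (0.0, 0.0), subgradient = b - a^T x = 20.0
  y^{k+1} = 2.8 + 0.1*20.0 = 4.8
Dual objective at y_4 = 4.8: reduced costs (10.2, -6.2), box minimizer x = (0.0, 8.0)
g(y_4) = b*y + (c1 - a1*y)*x1 + (c2 - a2*y)*x2 = 20*4.8 + 10.2*0.0 + (-6.2)*8.0 = 96.0 + 0.0 - 49.6 = 46.4


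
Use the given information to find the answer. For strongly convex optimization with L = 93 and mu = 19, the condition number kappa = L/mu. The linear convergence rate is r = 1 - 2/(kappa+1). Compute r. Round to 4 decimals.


Step 1: Compute the condition number.
kappa = L/mu = 93/19 = 4.8947
Step 2: Compute the convergence rate.
r = 1 - 2/(kappa + 1) = 1 - 2*mu/(L + mu) = (L - mu)/(L + mu) = 74/112 = 0.6607


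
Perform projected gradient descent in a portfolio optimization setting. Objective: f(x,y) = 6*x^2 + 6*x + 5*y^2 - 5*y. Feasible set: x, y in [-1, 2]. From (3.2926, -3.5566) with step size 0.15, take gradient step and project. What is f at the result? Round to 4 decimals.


Step 1: Compute gradient at (3.2926, -3.5566).
grad_x = 2*6*3.2926 + 6 = 45.5112
grad_y = 2*5*-3.5566 - 5 = -40.566
Step 2: Gradient step.
x_raw = 3.2926 - 0.15*45.5112 = -3.5341
y_raw = -3.5566 - 0.15*-40.566 = 2.5283
Step 3: Project onto [-1, 2].
x_proj = clip(-3.5341) = -1.0
y_proj = clip(2.5283) = 2.0
Step 4: Evaluate f.
f(-1.0, 2.0) = 10.0


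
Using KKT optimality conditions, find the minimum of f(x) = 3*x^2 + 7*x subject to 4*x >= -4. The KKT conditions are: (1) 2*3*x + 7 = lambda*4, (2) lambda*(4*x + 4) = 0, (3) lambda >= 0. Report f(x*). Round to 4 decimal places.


Step 1: Try lambda = 0 (constraint inactive).
x_unc = -7/(2*3) = -1.1667
Check: 4*-1.1667 = -4.6668 < -4 -- violated!
Step 2: Constraint must be active: 4*x = -4
x* = -4/4 = -1.0
lambda = (2*3*(-1.0) + 7)/4 = 0.25
Step 3: Compute optimal value.
f(x*) = 3*(-1.0)^2 + 7*(-1.0) = -4.0


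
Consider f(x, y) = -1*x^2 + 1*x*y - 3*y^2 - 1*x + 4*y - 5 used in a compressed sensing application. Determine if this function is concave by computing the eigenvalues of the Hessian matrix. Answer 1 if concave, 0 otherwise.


The Hessian of f(x,y) = -1*x^2 + 1*x*y - 3*y^2 - 1*x + 4*y - 5 is:
H = [[-2, 1], [1, -6]]
Trace = -2 - 6 = -8
Determinant = -2*-6 - (1)^2 = 11
Discriminant = (-8)^2 - 4*11 = 20.0
Eigenvalues: lambda_1 = -6.2361, lambda_2 = -1.7639
The function is concave.

1


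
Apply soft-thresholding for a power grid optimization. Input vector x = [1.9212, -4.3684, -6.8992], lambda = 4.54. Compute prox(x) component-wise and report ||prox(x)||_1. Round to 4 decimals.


Soft-thresholding with lambda = 4.54:
prox(1.9212) = sign(1.9212)*max(|1.9212| - 4.54, 0) = 0.0
prox(-4.3684) = sign(-4.3684)*max(|-4.3684| - 4.54, 0) = 0.0
prox(-6.8992) = sign(-6.8992)*max(|-6.8992| - 4.54, 0) = -2.3592
prox(x) = [0.0, 0.0, -2.3592]
||prox(x)||_1 = 0.0 + 0.0 + 2.3592 = 2.3592


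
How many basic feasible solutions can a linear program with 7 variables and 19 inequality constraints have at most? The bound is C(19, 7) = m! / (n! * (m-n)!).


Each vertex corresponds to some choice of n active constraints out of m, so the number of vertices is at most C(m, n) = m! / (n!(m-n)!).
m = 19, n = 7
Numerator: 19 * 18 * 17 * 16 * 15 * 14 * 13
Denominator: 7! = 5040
C(19, 7) = 50388


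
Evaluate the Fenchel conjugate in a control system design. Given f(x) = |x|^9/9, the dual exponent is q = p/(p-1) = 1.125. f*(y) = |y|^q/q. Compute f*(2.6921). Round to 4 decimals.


The conjugate exponent q satisfies 1/p + 1/q = 1.
p = 9, so q = 9/(9 - 1) = 1.125
|y|^q = 2.6921^1.125 = 3.0469
f*(2.6921) = 3.0469 / 1.125 = 2.7083


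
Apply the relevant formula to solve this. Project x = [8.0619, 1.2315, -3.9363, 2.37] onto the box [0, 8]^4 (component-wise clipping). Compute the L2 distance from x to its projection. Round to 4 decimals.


Project each component onto [0, 8].
clip(8.0619) = 8.0, clip(1.2315) = 1.2315, clip(-3.9363) = 0.0, clip(2.37) = 2.37
Projection = [8.0, 1.2315, 0.0, 2.37]
Squared diffs: [0.0038, 0.0, 15.4945, 0.0]
Distance = sqrt(15.4983) = 3.9368


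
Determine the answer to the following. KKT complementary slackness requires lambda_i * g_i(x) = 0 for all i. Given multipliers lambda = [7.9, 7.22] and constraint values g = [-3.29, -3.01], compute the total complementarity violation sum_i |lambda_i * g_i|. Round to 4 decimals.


KKT complementary slackness check:
lambda_1 * g_1 = 7.9 * -3.29 = -25.991
lambda_2 * g_2 = 7.22 * -3.01 = -21.7322
Total violation = 25.991 + 21.7322 = 47.7232


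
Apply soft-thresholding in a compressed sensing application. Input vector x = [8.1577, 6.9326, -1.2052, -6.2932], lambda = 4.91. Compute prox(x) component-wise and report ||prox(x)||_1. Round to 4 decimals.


Soft-thresholding with lambda = 4.91:
prox(8.1577) = sign(8.1577)*max(|8.1577| - 4.91, 0) = 3.2477
prox(6.9326) = sign(6.9326)*max(|6.9326| - 4.91, 0) = 2.0226
prox(-1.2052) = sign(-1.2052)*max(|-1.2052| - 4.91, 0) = 0.0
prox(-6.2932) = sign(-6.2932)*max(|-6.2932| - 4.91, 0) = -1.3832
prox(x) = [3.2477, 2.0226, 0.0, -1.3832]
||prox(x)||_1 = 3.2477 + 2.0226 + 0.0 + 1.3832 = 6.6535


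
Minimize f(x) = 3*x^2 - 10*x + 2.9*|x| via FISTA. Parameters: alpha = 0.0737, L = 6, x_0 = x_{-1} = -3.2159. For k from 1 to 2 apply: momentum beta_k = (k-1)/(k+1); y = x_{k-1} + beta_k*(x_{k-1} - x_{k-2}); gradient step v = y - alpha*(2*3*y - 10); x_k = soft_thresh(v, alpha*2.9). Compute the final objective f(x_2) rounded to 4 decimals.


FISTA on f(x) = 3*x^2 - 10*x + 2.9*|x|
L = 6, alpha = 0.0737
Iteration 1: beta = 0.0, y = -3.2159 + 0.0*(-3.2159 + 3.2159) = -3.2159
  grad(y) = -29.2954, v = y - alpha*grad = -1.0568
  prox(v) = soft_thresh(-1.0568, 0.2137) = -0.8431
Iteration 2: beta = 0.3333, y = -0.8431 + 0.3333*(-0.8431 + 3.2159) = -0.0522
  grad(y) = -10.313, v = y - alpha*grad = 0.7079
  prox(v) = soft_thresh(0.7079, 0.2137) = 0.4942
f(x_2) = 3*0.4942^2 - 10*0.4942 + 2.9*|0.4942| = -2.776


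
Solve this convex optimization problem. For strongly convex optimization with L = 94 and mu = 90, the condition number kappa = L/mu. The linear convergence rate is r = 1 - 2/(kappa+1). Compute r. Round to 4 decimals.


Step 1: Compute the condition number.
kappa = L/mu = 94/90 = 1.0444
Step 2: Compute the convergence rate.
r = 1 - 2/(kappa + 1) = 1 - 2*mu/(L + mu) = (L - mu)/(L + mu) = 4/184 = 0.0217


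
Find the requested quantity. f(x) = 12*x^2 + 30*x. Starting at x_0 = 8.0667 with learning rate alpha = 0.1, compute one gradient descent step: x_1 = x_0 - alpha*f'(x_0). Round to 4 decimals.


We compute the gradient at x_0 and apply the update.
f'(x) = 24*x + 30
f'(8.0667) = 24*8.0667 + 30 = 223.6008
x_1 = 8.0667 - 0.1*223.6008 = -14.2934


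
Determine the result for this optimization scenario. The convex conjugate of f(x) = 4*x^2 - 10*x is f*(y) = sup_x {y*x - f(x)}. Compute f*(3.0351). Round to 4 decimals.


f*(y) = sup_x {y*x - a*x^2 - b*x} = sup_x {(y-b)*x - a*x^2}
FOC: (y - b) - 2a*x = 0 => x* = (y - b)/(2a)
x* = (3.0351 + 10)/(2*4) = 1.6294
f*(3.0351) = (y-b)^2/(4a) = (3.0351 + 10)^2/(4*4)
= 169.9138/16 = 10.6196


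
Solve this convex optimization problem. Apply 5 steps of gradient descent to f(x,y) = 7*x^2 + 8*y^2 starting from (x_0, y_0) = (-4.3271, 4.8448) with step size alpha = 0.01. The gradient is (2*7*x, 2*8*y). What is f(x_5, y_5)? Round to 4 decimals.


Gradient descent on f(x,y) = 7*x^2 + 8*y^2.
Starting point: (-4.3271, 4.8448), alpha = 0.01
Step 1: grad_x = 2*7*-4.3271 = -60.5794, grad_y = 2*8*4.8448 = 77.5168
  x_1 = -4.3271 - 0.01*-60.5794 = -3.7213
  y_1 = 4.8448 - 0.01*77.5168 = 4.0696
Step 2: grad_x = 2*7*-3.7213 = -52.0983, grad_y = 2*8*4.0696 = 65.1141
  x_2 = -3.7213 - 0.01*-52.0983 = -3.2003
  y_2 = 4.0696 - 0.01*65.1141 = 3.4185
Step 3: grad_x = 2*7*-3.2003 = -44.8045, grad_y = 2*8*3.4185 = 54.6959
  x_3 = -3.2003 - 0.01*-44.8045 = -2.7523
  y_3 = 3.4185 - 0.01*54.6959 = 2.8715
Step 4: grad_x = 2*7*-2.7523 = -38.5319, grad_y = 2*8*2.8715 = 45.9445
  x_4 = -2.7523 - 0.01*-38.5319 = -2.367
  y_4 = 2.8715 - 0.01*45.9445 = 2.4121
Step 5: grad_x = 2*7*-2.367 = -33.1374, grad_y = 2*8*2.4121 = 38.5934
  x_5 = -2.367 - 0.01*-33.1374 = -2.0356
  y_5 = 2.4121 - 0.01*38.5934 = 2.0262
f(-2.0356, 2.0262) = 7*(-2.0356)^2 + 8*2.0262^2 = 61.8476


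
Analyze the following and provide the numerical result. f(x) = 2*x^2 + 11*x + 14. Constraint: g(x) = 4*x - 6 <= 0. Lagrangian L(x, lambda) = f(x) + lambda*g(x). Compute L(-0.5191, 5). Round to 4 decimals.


Step 1: Evaluate f(x).
f(-0.5191) = 2*(-0.5191)^2 + 11*(-0.5191) + 14 = 8.8288
Step 2: Evaluate g(x).
g(-0.5191) = 4*-0.5191 - 6 = -8.0764
Step 3: Compute Lagrangian.
L = 8.8288 + 5*-8.0764 = -31.5532


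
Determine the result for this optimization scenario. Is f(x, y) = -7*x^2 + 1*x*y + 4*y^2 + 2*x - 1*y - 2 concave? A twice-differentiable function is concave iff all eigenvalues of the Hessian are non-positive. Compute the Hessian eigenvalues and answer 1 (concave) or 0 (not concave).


The Hessian of f(x,y) = -7*x^2 + 1*x*y + 4*y^2 + 2*x - 1*y - 2 is:
H = [[-14, 1], [1, 8]]
Trace = -14 + 8 = -6
Determinant = -14*8 - (1)^2 = -113
Discriminant = (-6)^2 - 4*-113 = 488.0
Eigenvalues: lambda_1 = -14.0454, lambda_2 = 8.0454
The function is not concave.

0


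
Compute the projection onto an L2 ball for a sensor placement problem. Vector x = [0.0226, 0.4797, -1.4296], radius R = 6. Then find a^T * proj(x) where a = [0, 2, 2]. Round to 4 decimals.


Step 1: Compute ||x|| (intermediates to 6 decimals).
||x|| = sqrt(0.0226^2 + 0.4797^2 + (-1.4296)^2) = 1.508104
Step 2: Project.
Since ||x|| <= R, proj = x (no scaling needed).
proj(x) = [0.0226, 0.4797, -1.4296]
Step 3: Dot product.
a^T * proj(x) = 0*0.0226 + 2*0.4797 + 2*(-1.4296) = -1.8998


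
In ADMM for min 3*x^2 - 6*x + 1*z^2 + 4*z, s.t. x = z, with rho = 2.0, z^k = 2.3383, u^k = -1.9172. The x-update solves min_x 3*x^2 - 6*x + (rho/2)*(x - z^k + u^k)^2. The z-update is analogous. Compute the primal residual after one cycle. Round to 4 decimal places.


ADMM iteration with rho = 2.0, z^k = 2.3383, u^k = -1.9172
Step 1: x-update.
Minimize 3*x^2 - 6*x + (2.0/2)*(x - 2.3383 - 1.9172)^2
FOC: (2*3 + 2.0)*x = 6 + 2.0*(2.3383 + 1.9172)
x^{k+1} = 1.8139
Step 2: z-update.
Minimize 1*z^2 + 4*z + (2.0/2)*(1.8139 - z - 1.9172)^2
FOC: (2*1 + 2.0)*z = -4 + 2.0*(1.8139 - 1.9172)
z^{k+1} = -1.0517
Step 3: u-update.
u^{k+1} = -1.9172 + 1.8139 + 1.0517 = 0.9483
Step 4: Primal residual = |1.8139 + 1.0517| = 2.8655


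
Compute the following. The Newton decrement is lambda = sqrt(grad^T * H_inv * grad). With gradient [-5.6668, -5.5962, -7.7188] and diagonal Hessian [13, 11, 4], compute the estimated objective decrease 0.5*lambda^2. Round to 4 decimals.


Step 1: H is diagonal, so H^(-1) * g = [-0.4359, -0.5087, -1.9297].
Step 2: g^T H^(-1) g = sum_i g_i^2 / H_ii
  = (-5.6668)^2/13 + (-5.5962)^2/11 + (-7.7188)^2/4
  = 2.4702 + 2.847 + 14.895 = 20.2122
Step 3: Objective decrease = 0.5 * g^T H^(-1) g = 10.1061


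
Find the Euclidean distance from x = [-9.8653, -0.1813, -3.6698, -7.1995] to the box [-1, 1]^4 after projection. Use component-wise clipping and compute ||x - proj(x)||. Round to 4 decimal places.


Project each component onto [-1, 1].
clip(-9.8653) = -1.0, clip(-0.1813) = -0.1813, clip(-3.6698) = -1.0, clip(-7.1995) = -1.0
Projection = [-1.0, -0.1813, -1.0, -1.0]
Squared diffs: [78.5935, 0.0, 7.1278, 38.4338]
Distance = sqrt(124.1551) = 11.1425


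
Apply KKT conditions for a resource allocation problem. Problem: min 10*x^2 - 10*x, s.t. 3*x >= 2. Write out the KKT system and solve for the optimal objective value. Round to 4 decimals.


Step 1: Try lambda = 0 (constraint inactive).
x_unc = 10/(2*10) = 0.5
Check: 3*0.5 = 1.5 < 2 -- violated!
Step 2: Constraint must be active: 3*x = 2
x* = 2/3 = 0.6667 (rounded; the exact value 2/3 is used below)
lambda = (2*10*(2/3) - 10)/3 = 1.1111
Step 3: Compute optimal value.
f(x*) = 10*(2/3)^2 - 10*(2/3) = -2.2222


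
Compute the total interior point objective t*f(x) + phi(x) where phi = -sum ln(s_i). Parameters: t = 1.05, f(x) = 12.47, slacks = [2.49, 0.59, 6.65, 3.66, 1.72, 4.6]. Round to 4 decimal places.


Step 1: Compute log-barrier.
ln values: [0.9123, -0.5276, 1.8946, 1.2975, 0.5423, 1.5261]
phi = -(0.9123 - 0.5276 + 1.8946 + 1.2975 + 0.5423 + 1.5261) = -5.6451
Step 2: Compute augmented objective.
t*f(x) = 1.05*12.47 = 13.0935
Total = 13.0935 - 5.6451 = 7.4484


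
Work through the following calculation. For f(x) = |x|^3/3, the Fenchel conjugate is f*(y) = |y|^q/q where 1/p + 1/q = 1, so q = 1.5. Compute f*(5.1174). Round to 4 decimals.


The conjugate exponent q satisfies 1/p + 1/q = 1.
p = 3, so q = 3/(3 - 1) = 1.5
|y|^q = 5.1174^1.5 = 11.5764
f*(5.1174) = 11.5764 / 1.5 = 7.7176


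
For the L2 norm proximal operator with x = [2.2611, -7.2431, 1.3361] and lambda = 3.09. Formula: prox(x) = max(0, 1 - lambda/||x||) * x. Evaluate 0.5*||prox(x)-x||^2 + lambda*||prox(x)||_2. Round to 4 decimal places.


Step 1: Compute ||x||.
||x|| = 7.7046
Step 2: Compute scaling factor.
scale = max(0, 1 - 3.09/7.7046) = 0.5989
Step 3: prox(x) = [1.3543, -4.3382, 0.8002]
||prox(x)|| = 4.6146
Step 4: Proximal objective.
0.5*||prox-x||^2 = 4.7741
lambda*||prox|| = 14.2591
Total = 19.033


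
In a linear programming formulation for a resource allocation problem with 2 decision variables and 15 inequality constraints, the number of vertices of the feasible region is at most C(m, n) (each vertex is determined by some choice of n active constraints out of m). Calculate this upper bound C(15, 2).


Each vertex corresponds to some choice of n active constraints out of m, so the number of vertices is at most C(m, n) = m! / (n!(m-n)!).
m = 15, n = 2
Numerator: 15 * 14
Denominator: 2! = 2
C(15, 2) = 105


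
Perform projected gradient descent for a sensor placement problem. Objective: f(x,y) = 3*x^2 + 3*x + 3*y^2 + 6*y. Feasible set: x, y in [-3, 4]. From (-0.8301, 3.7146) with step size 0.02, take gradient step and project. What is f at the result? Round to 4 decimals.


Step 1: Compute gradient at (-0.8301, 3.7146).
grad_x = 2*3*-0.8301 + 3 = -1.9806
grad_y = 2*3*3.7146 + 6 = 28.2876
Step 2: Gradient step.
x_raw = -0.8301 - 0.02*-1.9806 = -0.7905
y_raw = 3.7146 - 0.02*28.2876 = 3.1488
Step 3: Project onto [-3, 4].
x_proj = clip(-0.7905) = -0.7905
y_proj = clip(3.1488) = 3.1488
Step 4: Evaluate f.
f(-0.7905, 3.1488) = 48.142


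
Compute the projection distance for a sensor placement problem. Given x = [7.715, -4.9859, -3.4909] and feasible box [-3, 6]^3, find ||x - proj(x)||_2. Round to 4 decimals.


Project each component onto [-3, 6].
clip(7.715) = 6.0, clip(-4.9859) = -3.0, clip(-3.4909) = -3.0
Projection = [6.0, -3.0, -3.0]
Squared diffs: [2.9412, 3.9438, 0.241]
Distance = sqrt(7.126) = 2.6695


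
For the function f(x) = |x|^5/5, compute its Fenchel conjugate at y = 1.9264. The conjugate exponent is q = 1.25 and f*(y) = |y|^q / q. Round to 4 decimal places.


The conjugate exponent q satisfies 1/p + 1/q = 1.
p = 5, so q = 5/(5 - 1) = 1.25
|y|^q = 1.9264^1.25 = 2.2695
f*(1.9264) = 2.2695 / 1.25 = 1.8156


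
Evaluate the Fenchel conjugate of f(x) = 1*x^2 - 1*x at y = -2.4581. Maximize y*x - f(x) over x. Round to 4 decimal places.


f*(y) = sup_x {y*x - a*x^2 - b*x} = sup_x {(y-b)*x - a*x^2}
FOC: (y - b) - 2a*x = 0 => x* = (y - b)/(2a)
x* = (-2.4581 + 1)/(2*1) = -0.7291
f*(-2.4581) = (y-b)^2/(4a) = (-2.4581 + 1)^2/(4*1)
= 2.1261/4 = 0.5315


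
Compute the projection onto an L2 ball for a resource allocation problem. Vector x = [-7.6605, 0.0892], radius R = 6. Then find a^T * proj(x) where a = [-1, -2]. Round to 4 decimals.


Step 1: Compute ||x|| (intermediates to 6 decimals).
||x|| = sqrt((-7.6605)^2 + 0.0892^2) = 7.661019
Step 2: Project.
Since ||x|| > R, scale = R/||x|| = 6/7.661019 = 0.783186, proj(x) = scale * x
proj(x) = [-5.999596, 0.06986]
Step 3: Dot product.
a^T * proj(x) = -1*(-5.999596) - 2*0.06986 = 5.8599


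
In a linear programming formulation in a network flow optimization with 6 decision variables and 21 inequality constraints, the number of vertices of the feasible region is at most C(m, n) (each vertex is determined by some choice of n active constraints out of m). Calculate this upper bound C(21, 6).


Each vertex corresponds to some choice of n active constraints out of m, so the number of vertices is at most C(m, n) = m! / (n!(m-n)!).
m = 21, n = 6
Numerator: 21 * 20 * 19 * 18 * 17 * 16
Denominator: 6! = 720
C(21, 6) = 54264


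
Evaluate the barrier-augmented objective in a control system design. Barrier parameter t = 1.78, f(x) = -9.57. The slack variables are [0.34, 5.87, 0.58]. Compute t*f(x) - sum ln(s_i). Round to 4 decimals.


Step 1: Compute log-barrier.
ln values: [-1.0788, 1.7699, -0.5447]
phi = -(-1.0788 + 1.7699 - 0.5447) = -0.1463
Step 2: Compute augmented objective.
t*f(x) = 1.78*-9.57 = -17.0346
Total = -17.0346 - 0.1463 = -17.1809


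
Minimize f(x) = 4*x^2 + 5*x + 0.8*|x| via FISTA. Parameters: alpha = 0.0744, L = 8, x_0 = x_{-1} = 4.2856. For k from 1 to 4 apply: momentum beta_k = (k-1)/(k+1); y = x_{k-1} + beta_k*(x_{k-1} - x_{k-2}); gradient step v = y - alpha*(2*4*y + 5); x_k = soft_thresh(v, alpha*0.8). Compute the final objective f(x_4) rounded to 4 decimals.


FISTA on f(x) = 4*x^2 + 5*x + 0.8*|x|
L = 8, alpha = 0.0744
Iteration 1: beta = 0.0, y = 4.2856 + 0.0*(4.2856 - 4.2856) = 4.2856
  grad(y) = 39.2848, v = y - alpha*grad = 1.3628
  prox(v) = soft_thresh(1.3628, 0.0595) = 1.3033
Iteration 2: beta = 0.3333, y = 1.3033 + 0.3333*(1.3033 - 4.2856) = 0.3092
  grad(y) = 7.4735, v = y - alpha*grad = -0.2468
  prox(v) = soft_thresh(-0.2468, 0.0595) = -0.1873
Iteration 3: beta = 0.5, y = -0.1873 + 0.5*(-0.1873 - 1.3033) = -0.9326
  grad(y) = -2.461, v = y - alpha*grad = -0.7495
  prox(v) = soft_thresh(-0.7495, 0.0595) = -0.69
Iteration 4: beta = 0.6, y = -0.69 + 0.6*(-0.69 + 0.1873) = -0.9916
  grad(y) = -2.933, v = y - alpha*grad = -0.7734
  prox(v) = soft_thresh(-0.7734, 0.0595) = -0.7139
f(x_4) = 4*(-0.7139)^2 + 5*(-0.7139) + 0.8*|-0.7139| = -0.9598


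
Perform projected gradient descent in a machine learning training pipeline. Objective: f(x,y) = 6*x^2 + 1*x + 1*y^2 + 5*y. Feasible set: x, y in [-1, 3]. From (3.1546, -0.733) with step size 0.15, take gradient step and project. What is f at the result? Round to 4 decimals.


Step 1: Compute gradient at (3.1546, -0.733).
grad_x = 2*6*3.1546 + 1 = 38.8552
grad_y = 2*1*-0.733 + 5 = 3.534
Step 2: Gradient step.
x_raw = 3.1546 - 0.15*38.8552 = -2.6737
y_raw = -0.733 - 0.15*3.534 = -1.2631
Step 3: Project onto [-1, 3].
x_proj = clip(-2.6737) = -1.0
y_proj = clip(-1.2631) = -1.0
Step 4: Evaluate f.
f(-1.0, -1.0) = 1.0


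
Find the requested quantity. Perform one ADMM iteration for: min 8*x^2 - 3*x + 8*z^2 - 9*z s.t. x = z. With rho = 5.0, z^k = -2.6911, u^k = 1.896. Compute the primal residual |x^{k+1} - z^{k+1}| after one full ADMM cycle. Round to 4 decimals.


ADMM iteration with rho = 5.0, z^k = -2.6911, u^k = 1.896
Step 1: x-update.
Minimize 8*x^2 - 3*x + (5.0/2)*(x + 2.6911 + 1.896)^2
FOC: (2*8 + 5.0)*x = 3 + 5.0*(-2.6911 - 1.896)
x^{k+1} = -0.9493
Step 2: z-update.
Minimize 8*z^2 - 9*z + (5.0/2)*(-0.9493 - z + 1.896)^2
FOC: (2*8 + 5.0)*z = 9 + 5.0*(-0.9493 + 1.896)
z^{k+1} = 0.654
Step 3: u-update.
u^{k+1} = 1.896 - 0.9493 - 0.654 = 0.2927
Step 4: Primal residual = |-0.9493 - 0.654| = 1.6033


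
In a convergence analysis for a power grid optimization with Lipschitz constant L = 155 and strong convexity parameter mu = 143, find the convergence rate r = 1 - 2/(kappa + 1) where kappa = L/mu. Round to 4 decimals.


Step 1: Compute the condition number.
kappa = L/mu = 155/143 = 1.0839
Step 2: Compute the convergence rate.
r = 1 - 2/(kappa + 1) = 1 - 2*mu/(L + mu) = (L - mu)/(L + mu) = 12/298 = 0.0403


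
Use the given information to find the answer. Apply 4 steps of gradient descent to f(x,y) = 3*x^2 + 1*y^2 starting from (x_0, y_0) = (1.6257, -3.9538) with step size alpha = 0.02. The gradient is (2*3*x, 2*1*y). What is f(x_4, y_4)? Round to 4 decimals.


Gradient descent on f(x,y) = 3*x^2 + 1*y^2.
Starting point: (1.6257, -3.9538), alpha = 0.02
Step 1: grad_x = 2*3*1.6257 = 9.7542, grad_y = 2*1*-3.9538 = -7.9076
  x_1 = 1.6257 - 0.02*9.7542 = 1.4306
  y_1 = -3.9538 - 0.02*-7.9076 = -3.7956
Step 2: grad_x = 2*3*1.4306 = 8.5837, grad_y = 2*1*-3.7956 = -7.5913
  x_2 = 1.4306 - 0.02*8.5837 = 1.2589
  y_2 = -3.7956 - 0.02*-7.5913 = -3.6438
Step 3: grad_x = 2*3*1.2589 = 7.5537, grad_y = 2*1*-3.6438 = -7.2876
  x_3 = 1.2589 - 0.02*7.5537 = 1.1079
  y_3 = -3.6438 - 0.02*-7.2876 = -3.4981
Step 4: grad_x = 2*3*1.1079 = 6.6472, grad_y = 2*1*-3.4981 = -6.9961
  x_4 = 1.1079 - 0.02*6.6472 = 0.9749
  y_4 = -3.4981 - 0.02*-6.9961 = -3.3581
f(0.9749, -3.3581) = 3*0.9749^2 + 1*(-3.3581)^2 = 14.1286


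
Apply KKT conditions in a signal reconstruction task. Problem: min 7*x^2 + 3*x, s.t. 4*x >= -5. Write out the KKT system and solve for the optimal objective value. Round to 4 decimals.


Step 1: Try lambda = 0 (constraint inactive).
Stationarity: 2*7*x + 3 = 0
x* = -3/(2*7) = -3/14 = -0.2143 (rounded; the exact value -3/14 is used below)
Check constraint: 4*-0.2143 = -0.8572 >= -5 -- satisfied.
Step 2: Compute optimal value.
f(x*) = 7*(-3/14)^2 + 3*(-3/14) = -0.3214


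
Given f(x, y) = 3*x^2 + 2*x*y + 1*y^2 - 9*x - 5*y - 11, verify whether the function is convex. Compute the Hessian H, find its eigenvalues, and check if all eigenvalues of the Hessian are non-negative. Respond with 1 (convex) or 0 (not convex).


The Hessian of f(x,y) = 3*x^2 + 2*x*y + 1*y^2 - 9*x - 5*y - 11 is:
H = [[6, 2], [2, 2]]
Trace = 6 + 2 = 8
Determinant = 6*2 - (2)^2 = 8
Discriminant = (8)^2 - 4*8 = 32.0
Eigenvalues: lambda_1 = 1.1716, lambda_2 = 6.8284
The function is convex.

1


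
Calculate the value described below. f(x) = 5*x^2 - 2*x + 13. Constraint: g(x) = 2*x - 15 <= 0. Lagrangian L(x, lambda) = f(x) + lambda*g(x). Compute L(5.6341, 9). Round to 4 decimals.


Step 1: Evaluate f(x).
f(5.6341) = 5*5.6341^2 - 2*5.6341 + 13 = 160.4472
Step 2: Evaluate g(x).
g(5.6341) = 2*5.6341 - 15 = -3.7318
Step 3: Compute Lagrangian.
L = 160.4472 + 9*-3.7318 = 126.861
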